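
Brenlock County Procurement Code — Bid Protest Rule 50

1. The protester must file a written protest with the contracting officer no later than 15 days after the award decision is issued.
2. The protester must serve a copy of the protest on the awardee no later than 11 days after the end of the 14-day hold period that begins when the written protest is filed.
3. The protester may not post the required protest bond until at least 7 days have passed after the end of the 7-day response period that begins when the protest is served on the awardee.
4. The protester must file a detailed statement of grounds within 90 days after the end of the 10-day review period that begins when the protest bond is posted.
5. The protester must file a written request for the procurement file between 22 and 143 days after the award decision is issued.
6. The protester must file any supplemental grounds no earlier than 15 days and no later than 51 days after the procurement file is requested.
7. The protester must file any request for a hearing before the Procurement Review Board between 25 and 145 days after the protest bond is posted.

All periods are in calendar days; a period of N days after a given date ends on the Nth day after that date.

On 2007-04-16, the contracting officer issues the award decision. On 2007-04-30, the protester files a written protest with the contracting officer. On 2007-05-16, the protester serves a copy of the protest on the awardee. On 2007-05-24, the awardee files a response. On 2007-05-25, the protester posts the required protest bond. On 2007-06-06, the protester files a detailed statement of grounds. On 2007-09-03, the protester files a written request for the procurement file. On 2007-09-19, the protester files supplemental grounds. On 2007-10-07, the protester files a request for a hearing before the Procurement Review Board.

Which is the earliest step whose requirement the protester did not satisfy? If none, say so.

Step 3

(1) due by 2007-04-16 + 15 days = 2007-05-01; completed 2007-04-30, before the deadline.
(2) due by 2007-05-14 + 11 days = 2007-05-25; 2007-05-16 is within that limit.
(3) permitted from 2007-05-23 + 7 days = 2007-05-30 onward; done 2007-05-25 — 5 days too early.
Later steps need not be reached.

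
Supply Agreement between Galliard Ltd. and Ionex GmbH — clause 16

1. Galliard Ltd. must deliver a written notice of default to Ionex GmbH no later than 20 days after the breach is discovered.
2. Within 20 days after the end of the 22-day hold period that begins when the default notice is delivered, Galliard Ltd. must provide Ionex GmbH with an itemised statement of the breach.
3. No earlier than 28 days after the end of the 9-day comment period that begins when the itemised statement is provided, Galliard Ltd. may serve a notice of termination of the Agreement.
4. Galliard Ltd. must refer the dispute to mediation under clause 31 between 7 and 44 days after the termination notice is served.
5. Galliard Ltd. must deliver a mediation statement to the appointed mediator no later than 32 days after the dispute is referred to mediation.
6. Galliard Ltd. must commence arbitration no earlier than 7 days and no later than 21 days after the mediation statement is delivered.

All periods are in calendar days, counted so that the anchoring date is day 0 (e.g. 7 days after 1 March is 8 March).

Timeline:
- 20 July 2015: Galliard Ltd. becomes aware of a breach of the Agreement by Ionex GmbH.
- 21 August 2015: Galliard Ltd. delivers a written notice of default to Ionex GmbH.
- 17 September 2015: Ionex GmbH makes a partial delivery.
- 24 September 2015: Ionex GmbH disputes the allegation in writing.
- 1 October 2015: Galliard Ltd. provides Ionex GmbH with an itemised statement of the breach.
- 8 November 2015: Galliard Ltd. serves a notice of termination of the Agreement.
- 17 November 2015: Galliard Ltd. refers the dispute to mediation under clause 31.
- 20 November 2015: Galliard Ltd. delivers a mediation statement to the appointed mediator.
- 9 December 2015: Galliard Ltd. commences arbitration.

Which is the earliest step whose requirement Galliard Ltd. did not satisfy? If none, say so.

Step 1: 20 days after 20 July 2015 (when the breach is discovered) is 9 August 2015; done 21 August 2015 — 12 days late.
The procedure was therefore not followed at step 1.

Step 1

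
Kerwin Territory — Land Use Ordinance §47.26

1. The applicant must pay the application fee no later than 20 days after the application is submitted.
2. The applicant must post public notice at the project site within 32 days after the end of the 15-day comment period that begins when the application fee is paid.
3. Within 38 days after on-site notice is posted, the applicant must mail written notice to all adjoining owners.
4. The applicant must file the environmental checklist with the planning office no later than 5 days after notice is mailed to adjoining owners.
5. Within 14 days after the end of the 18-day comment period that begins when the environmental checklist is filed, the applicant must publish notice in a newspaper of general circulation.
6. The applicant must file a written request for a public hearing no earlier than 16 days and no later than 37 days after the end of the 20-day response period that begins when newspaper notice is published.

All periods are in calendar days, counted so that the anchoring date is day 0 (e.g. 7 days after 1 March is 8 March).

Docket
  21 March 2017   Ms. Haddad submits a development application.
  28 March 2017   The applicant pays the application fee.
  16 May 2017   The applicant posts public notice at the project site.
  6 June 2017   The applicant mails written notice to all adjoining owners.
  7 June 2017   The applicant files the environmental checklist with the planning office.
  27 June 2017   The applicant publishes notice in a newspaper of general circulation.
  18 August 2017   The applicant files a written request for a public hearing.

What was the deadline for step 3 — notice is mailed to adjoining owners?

23 June 2017

Step 3 runs from 16 May 2017, when on-site notice is posted. 38 days after 16 May 2017 is 23 June 2017.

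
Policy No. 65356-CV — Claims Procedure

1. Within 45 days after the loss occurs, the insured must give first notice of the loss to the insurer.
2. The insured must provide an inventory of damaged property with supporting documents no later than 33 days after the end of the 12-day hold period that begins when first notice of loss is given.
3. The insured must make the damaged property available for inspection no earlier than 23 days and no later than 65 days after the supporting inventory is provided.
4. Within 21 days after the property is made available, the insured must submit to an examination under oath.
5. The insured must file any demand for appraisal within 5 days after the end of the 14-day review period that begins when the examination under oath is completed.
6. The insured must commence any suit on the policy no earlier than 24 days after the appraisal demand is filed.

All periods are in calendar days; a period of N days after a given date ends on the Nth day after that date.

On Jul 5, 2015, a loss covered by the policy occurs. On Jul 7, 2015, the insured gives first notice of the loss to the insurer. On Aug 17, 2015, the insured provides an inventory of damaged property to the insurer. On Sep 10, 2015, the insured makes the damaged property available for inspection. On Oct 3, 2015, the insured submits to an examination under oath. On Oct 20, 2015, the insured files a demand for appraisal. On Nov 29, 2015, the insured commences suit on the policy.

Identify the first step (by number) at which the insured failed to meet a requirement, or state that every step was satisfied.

(1) due by Jul 5, 2015 + 45 days = Aug 19, 2015; Jul 7, 2015 is within that limit.
(2) due by Jul 19, 2015 + 33 days = Aug 21, 2015; completed Aug 17, 2015, before the deadline.
(3) the permitted window runs from Aug 17, 2015 + 23 = Sep 9, 2015 to Aug 17, 2015 + 65 = Oct 21, 2015; Sep 10, 2015 falls inside that range.
(4) due by Sep 10, 2015 + 21 days = Oct 1, 2015; done Oct 3, 2015 — 2 days late.
That is the first point of non-compliance.

Step 4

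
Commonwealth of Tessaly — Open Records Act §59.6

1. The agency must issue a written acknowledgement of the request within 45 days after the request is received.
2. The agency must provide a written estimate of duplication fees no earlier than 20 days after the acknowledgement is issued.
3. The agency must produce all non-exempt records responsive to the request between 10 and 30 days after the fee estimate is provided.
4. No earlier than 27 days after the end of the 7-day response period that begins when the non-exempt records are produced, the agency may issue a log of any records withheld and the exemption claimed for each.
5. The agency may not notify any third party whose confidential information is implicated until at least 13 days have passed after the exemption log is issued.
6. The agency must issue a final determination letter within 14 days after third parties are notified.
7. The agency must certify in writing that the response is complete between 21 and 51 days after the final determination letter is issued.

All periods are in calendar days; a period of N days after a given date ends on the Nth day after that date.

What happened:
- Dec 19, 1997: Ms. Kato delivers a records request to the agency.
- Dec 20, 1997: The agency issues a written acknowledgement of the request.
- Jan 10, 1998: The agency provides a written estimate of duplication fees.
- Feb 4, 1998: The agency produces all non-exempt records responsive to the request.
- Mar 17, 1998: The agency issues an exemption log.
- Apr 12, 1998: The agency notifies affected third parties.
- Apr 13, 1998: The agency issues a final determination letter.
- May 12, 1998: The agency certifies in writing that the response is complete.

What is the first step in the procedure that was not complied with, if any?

(1) due by Dec 19, 1997 + 45 days = Feb 2, 1998; completed Dec 20, 1997, before the deadline.
(2) permitted from Dec 20, 1997 + 20 days = Jan 9, 1998 onward; done Jan 10, 1998 — permitted.
(3) the permitted window runs from Jan 10, 1998 + 10 = Jan 20, 1998 to Jan 10, 1998 + 30 = Feb 9, 1998; done Feb 4, 1998 — within the window.
(4) permitted from Feb 11, 1998 + 27 days = Mar 10, 1998 onward; Mar 17, 1998 is on or after that date.
(5) permitted from Mar 17, 1998 + 13 days = Mar 30, 1998 onward; Apr 12, 1998 is on or after that date.
(6) due by Apr 12, 1998 + 14 days = Apr 26, 1998; completed Apr 13, 1998, before the deadline.
(7) the permitted window runs from Apr 13, 1998 + 21 = May 4, 1998 to Apr 13, 1998 + 51 = Jun 3, 1998; done May 12, 1998 — within the window.

None — every step was satisfied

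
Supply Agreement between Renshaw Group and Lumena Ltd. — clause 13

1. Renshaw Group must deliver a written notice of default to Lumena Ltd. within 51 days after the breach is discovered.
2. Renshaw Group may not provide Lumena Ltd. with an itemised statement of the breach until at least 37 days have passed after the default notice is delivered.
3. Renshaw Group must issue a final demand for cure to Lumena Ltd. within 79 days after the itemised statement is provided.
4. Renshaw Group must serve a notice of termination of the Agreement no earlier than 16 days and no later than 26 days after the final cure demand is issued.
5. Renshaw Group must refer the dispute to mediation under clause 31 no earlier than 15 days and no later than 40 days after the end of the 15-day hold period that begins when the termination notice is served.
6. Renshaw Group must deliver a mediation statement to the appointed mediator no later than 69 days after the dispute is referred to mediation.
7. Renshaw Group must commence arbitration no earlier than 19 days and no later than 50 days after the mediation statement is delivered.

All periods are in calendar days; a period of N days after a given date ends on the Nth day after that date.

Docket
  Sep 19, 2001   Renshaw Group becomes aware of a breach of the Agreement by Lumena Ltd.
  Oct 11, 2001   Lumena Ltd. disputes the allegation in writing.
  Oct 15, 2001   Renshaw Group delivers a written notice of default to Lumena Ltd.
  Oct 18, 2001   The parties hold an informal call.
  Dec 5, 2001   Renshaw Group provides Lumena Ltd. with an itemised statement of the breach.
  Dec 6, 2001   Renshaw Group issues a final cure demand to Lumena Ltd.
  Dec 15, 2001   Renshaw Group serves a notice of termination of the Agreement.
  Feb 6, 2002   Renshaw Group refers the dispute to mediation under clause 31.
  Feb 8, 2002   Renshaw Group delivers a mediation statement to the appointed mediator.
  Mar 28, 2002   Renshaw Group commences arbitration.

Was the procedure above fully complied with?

Step 1 — counting 51 days from Sep 19, 2001 (when the breach is discovered) gives a deadline of Nov 9, 2001; done Oct 15, 2001 — timely.
Step 2 — must wait 37 days from Oct 15, 2001 (when the default notice is delivered), so not before Nov 21, 2001; Dec 5, 2001 is on or after that date.
Step 3 — counting 79 days from Dec 5, 2001 (when the itemised statement is provided) gives a deadline of Feb 22, 2002; Dec 6, 2001 is within that limit.
Step 4 — 16 and 26 days from Dec 6, 2001 (when the final cure demand is issued) are Dec 22, 2001 and Jan 1, 2002 respectively; done Dec 15, 2001 — 7 days before the window opened.
The analysis stops there.

No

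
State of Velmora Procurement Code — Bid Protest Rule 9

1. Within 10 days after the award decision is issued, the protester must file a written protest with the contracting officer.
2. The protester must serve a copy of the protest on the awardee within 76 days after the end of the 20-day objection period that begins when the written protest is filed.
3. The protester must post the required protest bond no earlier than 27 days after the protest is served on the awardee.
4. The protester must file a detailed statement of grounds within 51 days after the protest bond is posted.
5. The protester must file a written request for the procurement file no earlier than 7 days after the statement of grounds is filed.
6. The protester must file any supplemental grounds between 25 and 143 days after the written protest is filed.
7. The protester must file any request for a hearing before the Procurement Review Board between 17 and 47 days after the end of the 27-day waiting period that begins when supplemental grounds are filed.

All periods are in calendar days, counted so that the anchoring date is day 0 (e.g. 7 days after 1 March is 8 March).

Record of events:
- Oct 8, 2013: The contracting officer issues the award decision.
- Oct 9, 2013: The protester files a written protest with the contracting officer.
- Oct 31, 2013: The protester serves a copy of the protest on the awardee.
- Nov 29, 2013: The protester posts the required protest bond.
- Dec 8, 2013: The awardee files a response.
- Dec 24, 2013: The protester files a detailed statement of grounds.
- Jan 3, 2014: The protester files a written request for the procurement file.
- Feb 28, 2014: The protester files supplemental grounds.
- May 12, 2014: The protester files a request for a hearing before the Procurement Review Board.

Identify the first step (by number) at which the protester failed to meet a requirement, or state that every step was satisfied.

None — every step was satisfied

(1) due by Oct 8, 2013 + 10 days = Oct 18, 2013; completed Oct 9, 2013, before the deadline.
(2) due by Oct 29, 2013 + 76 days = Jan 13, 2014; done Oct 31, 2013 — timely.
(3) permitted from Oct 31, 2013 + 27 days = Nov 27, 2013 onward; done Nov 29, 2013 — permitted.
(4) due by Nov 29, 2013 + 51 days = Jan 19, 2014; completed Dec 24, 2013, before the deadline.
(5) permitted from Dec 24, 2013 + 7 days = Dec 31, 2013 onward; Jan 3, 2014 is on or after that date.
(6) the permitted window runs from Oct 9, 2013 + 25 = Nov 3, 2013 to Oct 9, 2013 + 143 = Mar 1, 2014; done Feb 28, 2014, which is between those dates.
(7) the permitted window runs from Mar 27, 2014 + 17 = Apr 13, 2014 to Mar 27, 2014 + 47 = May 13, 2014; May 12, 2014 falls inside that range.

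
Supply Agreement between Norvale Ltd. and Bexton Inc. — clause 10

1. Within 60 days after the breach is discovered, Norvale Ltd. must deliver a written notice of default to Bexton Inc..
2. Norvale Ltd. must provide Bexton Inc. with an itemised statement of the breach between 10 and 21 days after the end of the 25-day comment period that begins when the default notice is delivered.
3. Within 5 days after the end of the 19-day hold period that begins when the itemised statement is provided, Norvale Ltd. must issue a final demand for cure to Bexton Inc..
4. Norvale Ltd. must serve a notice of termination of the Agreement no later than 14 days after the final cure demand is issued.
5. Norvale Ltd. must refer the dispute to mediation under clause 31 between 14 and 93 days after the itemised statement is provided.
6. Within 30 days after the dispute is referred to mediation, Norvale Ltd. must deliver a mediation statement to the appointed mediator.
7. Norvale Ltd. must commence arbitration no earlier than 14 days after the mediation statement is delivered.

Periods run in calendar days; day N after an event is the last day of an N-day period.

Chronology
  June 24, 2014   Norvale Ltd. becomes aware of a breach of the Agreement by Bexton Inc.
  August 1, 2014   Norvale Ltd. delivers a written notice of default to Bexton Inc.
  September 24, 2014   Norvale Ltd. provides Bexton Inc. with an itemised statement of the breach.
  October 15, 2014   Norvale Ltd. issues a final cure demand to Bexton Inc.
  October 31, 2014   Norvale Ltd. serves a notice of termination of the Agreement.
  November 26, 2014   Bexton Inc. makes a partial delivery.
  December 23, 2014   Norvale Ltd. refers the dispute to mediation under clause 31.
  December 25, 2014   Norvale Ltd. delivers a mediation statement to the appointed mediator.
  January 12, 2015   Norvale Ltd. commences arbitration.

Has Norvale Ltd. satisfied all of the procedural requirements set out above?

(1) due by June 24, 2014 + 60 days = August 23, 2014; August 1, 2014 is within that limit.
(2) the permitted window runs from August 26, 2014 + 10 = September 5, 2014 to August 26, 2014 + 21 = September 16, 2014; September 24, 2014 is 8 days past the end of the window.
The procedure was therefore not followed at step 2.

No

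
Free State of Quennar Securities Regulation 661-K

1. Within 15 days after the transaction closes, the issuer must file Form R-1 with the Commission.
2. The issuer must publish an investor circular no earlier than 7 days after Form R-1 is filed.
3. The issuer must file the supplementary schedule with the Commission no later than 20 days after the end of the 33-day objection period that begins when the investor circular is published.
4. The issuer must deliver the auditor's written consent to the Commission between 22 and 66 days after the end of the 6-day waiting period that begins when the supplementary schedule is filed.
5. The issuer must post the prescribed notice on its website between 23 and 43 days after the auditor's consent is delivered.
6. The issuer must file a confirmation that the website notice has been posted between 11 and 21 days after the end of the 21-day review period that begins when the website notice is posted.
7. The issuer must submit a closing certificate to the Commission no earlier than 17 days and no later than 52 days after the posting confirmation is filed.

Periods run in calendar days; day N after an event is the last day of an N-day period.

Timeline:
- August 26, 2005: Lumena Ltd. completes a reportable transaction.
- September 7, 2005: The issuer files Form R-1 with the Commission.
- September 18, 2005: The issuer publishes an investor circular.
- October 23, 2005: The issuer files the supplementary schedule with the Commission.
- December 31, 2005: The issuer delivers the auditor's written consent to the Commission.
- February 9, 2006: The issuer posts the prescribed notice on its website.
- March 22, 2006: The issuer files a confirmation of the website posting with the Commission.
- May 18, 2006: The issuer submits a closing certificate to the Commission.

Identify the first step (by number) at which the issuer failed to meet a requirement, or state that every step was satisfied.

(1) due by August 26, 2005 + 15 days = September 10, 2005; September 7, 2005 is within that limit.
(2) permitted from September 7, 2005 + 7 days = September 14, 2005 onward; done September 18, 2005 — permitted.
(3) due by October 21, 2005 + 20 days = November 10, 2005; completed October 23, 2005, before the deadline.
(4) the permitted window runs from October 29, 2005 + 22 = November 20, 2005 to October 29, 2005 + 66 = January 3, 2006; done December 31, 2005, which is between those dates.
(5) the permitted window runs from December 31, 2005 + 23 = January 23, 2006 to December 31, 2005 + 43 = February 12, 2006; February 9, 2006 falls inside that range.
(6) the permitted window runs from March 2, 2006 + 11 = March 13, 2006 to March 2, 2006 + 21 = March 23, 2006; March 22, 2006 falls inside that range.
(7) the permitted window runs from March 22, 2006 + 17 = April 8, 2006 to March 22, 2006 + 52 = May 13, 2006; May 18, 2006 is 5 days past the end of the window.

Step 7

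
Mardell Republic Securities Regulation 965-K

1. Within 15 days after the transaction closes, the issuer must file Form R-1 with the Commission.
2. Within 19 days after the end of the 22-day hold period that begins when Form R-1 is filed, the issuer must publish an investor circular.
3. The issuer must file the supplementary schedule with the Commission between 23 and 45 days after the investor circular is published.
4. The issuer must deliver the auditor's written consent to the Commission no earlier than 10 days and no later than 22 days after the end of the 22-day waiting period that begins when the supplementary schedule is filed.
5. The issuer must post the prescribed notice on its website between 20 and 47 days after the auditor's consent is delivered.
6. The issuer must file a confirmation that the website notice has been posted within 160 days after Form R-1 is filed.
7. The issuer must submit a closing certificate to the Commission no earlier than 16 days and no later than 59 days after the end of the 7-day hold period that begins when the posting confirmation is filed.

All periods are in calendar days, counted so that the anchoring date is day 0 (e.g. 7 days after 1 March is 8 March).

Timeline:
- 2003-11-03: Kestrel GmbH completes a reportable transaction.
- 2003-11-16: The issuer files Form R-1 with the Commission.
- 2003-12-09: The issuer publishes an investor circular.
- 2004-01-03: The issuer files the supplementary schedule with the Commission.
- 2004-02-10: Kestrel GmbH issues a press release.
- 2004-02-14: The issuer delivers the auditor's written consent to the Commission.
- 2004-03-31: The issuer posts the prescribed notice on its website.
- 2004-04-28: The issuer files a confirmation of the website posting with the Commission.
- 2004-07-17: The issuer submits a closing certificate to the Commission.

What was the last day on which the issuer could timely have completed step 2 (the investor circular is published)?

Form R-1 is filed on 2003-11-16; the 22-day hold period therefore ends 2003-12-08, and step 2 runs from that date. 19 days after 2003-12-08 is 2003-12-27.

2003-12-27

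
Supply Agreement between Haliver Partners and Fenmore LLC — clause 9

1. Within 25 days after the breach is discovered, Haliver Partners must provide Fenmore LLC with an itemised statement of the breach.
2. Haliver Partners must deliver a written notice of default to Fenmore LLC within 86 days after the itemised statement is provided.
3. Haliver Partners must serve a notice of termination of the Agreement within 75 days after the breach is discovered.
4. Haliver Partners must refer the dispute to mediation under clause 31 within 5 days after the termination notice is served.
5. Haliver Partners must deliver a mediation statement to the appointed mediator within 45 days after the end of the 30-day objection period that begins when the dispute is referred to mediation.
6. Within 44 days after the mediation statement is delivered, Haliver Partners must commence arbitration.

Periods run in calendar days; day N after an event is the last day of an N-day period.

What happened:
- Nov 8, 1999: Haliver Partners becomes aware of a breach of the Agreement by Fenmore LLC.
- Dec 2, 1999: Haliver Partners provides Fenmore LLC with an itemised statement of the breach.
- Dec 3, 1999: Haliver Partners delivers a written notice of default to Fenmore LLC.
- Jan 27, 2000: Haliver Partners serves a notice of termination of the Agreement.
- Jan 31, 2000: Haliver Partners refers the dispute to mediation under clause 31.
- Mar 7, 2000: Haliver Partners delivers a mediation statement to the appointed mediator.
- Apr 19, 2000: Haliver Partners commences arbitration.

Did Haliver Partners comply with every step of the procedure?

No

Step 1: 25 days after Nov 8, 1999 (when the breach is discovered) is Dec 3, 1999; done Dec 2, 1999 — timely.
Step 2: 86 days after Dec 2, 1999 (when the itemised statement is provided) is Feb 26, 2000; completed Dec 3, 1999, before the deadline.
Step 3: 75 days after Nov 8, 1999 (when the breach is discovered) is Jan 22, 2000; done Jan 27, 2000 — 5 days late.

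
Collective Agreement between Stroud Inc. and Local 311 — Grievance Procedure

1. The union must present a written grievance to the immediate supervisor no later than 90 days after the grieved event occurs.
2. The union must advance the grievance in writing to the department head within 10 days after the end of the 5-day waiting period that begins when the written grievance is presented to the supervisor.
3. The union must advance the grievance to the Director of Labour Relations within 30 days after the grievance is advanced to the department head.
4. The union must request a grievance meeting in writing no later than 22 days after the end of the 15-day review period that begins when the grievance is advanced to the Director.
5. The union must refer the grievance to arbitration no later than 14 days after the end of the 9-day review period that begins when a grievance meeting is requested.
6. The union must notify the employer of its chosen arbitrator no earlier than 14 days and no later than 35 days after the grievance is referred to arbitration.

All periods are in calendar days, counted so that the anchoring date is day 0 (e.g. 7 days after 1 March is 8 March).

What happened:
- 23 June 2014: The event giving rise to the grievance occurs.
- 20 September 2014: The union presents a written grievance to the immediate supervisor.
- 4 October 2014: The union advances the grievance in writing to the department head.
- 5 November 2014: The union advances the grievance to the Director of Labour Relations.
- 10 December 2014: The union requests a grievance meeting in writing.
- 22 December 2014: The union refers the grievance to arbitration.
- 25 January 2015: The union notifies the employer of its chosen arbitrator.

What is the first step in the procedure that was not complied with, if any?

Step 3

Step 1 — counting 90 days from 23 June 2014 (when the grieved event occurs) gives a deadline of 21 September 2014; completed 20 September 2014, before the deadline.
Step 2 — counting 10 days from 25 September 2014 (end of the 5-day waiting period, which began when the written grievance is presented to the supervisor on 20 September 2014) gives a deadline of 5 October 2014; 4 October 2014 is within that limit.
Step 3 — counting 30 days from 4 October 2014 (when the grievance is advanced to the department head) gives a deadline of 3 November 2014; not done until 5 November 2014, 2 days after the deadline.
Later steps need not be reached.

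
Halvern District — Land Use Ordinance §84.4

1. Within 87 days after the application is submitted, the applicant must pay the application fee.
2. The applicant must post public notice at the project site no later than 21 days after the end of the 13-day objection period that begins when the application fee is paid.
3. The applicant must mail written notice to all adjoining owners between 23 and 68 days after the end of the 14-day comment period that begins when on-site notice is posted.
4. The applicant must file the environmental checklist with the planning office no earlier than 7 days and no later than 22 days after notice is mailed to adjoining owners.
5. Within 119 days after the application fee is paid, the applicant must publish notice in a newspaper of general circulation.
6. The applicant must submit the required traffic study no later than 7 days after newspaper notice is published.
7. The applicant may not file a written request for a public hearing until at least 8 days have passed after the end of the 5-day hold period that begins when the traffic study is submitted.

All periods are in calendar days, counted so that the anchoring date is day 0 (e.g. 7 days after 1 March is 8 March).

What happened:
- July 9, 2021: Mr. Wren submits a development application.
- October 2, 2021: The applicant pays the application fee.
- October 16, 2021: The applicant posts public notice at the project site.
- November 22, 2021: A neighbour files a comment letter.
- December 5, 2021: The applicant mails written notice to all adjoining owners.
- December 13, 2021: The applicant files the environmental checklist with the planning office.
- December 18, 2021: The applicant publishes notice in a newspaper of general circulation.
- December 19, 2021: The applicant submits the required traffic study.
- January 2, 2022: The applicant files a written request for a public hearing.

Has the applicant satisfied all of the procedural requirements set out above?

Yes

(1) due by July 9, 2021 + 87 days = October 4, 2021; completed October 2, 2021, before the deadline.
(2) due by October 15, 2021 + 21 days = November 5, 2021; done October 16, 2021 — timely.
(3) the permitted window runs from October 30, 2021 + 23 = November 22, 2021 to October 30, 2021 + 68 = January 6, 2022; December 5, 2021 falls inside that range.
(4) the permitted window runs from December 5, 2021 + 7 = December 12, 2021 to December 5, 2021 + 22 = December 27, 2021; December 13, 2021 falls inside that range.
(5) due by October 2, 2021 + 119 days = January 29, 2022; December 18, 2021 is within that limit.
(6) due by December 18, 2021 + 7 days = December 25, 2021; completed December 19, 2021, before the deadline.
(7) permitted from December 24, 2021 + 8 days = January 1, 2022 onward; done January 2, 2022, after the minimum wait.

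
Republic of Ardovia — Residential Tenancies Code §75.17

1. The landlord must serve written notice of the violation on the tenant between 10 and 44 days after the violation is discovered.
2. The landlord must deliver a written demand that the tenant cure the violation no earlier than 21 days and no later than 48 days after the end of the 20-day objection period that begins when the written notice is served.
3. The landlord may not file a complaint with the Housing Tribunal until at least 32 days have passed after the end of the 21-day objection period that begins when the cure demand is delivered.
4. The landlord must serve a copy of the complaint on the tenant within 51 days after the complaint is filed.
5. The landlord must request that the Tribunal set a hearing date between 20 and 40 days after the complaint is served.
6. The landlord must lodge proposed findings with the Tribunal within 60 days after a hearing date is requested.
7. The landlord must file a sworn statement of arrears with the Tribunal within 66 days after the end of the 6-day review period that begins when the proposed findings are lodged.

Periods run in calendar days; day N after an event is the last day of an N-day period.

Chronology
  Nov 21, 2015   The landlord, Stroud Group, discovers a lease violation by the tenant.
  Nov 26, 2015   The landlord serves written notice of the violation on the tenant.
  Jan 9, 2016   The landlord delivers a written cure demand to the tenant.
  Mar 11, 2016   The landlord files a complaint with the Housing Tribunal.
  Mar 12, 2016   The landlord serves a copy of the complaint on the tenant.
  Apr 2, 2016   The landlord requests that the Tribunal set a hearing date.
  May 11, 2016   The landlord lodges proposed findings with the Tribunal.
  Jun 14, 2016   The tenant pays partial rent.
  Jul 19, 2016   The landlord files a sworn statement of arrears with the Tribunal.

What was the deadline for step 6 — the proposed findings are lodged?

Jun 1, 2016

Step 6 runs from Apr 2, 2016, when a hearing date is requested. 60 days after Apr 2, 2016 is Jun 1, 2016.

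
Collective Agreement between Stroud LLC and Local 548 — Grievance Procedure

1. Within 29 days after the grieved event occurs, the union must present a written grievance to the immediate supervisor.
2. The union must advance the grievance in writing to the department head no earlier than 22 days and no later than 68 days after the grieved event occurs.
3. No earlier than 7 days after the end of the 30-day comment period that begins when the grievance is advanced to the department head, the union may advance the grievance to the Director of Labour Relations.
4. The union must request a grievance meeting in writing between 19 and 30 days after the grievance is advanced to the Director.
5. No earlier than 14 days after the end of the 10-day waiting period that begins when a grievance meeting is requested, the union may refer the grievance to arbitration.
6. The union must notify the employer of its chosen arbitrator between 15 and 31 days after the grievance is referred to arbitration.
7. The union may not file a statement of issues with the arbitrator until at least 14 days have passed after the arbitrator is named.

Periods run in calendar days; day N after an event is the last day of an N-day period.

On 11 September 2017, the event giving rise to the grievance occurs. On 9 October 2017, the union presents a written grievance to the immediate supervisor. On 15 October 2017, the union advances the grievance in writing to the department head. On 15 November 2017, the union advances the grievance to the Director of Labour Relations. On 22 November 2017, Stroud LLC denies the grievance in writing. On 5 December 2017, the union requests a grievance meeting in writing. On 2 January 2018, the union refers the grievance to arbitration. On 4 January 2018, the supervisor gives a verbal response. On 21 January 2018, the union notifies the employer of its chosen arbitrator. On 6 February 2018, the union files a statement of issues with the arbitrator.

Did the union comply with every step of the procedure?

No

Step 1 — counting 29 days from 11 September 2017 (when the grieved event occurs) gives a deadline of 10 October 2017; completed 9 October 2017, before the deadline.
Step 2 — 22 and 68 days from 11 September 2017 (when the grieved event occurs) are 3 October 2017 and 18 November 2017 respectively; 15 October 2017 falls inside that range.
Step 3 — must wait 7 days from 14 November 2017 (end of the 30-day comment period, which began when the grievance is advanced to the department head on 15 October 2017), so not before 21 November 2017; 15 November 2017 is 6 days before the earliest permitted date.
Later steps need not be reached.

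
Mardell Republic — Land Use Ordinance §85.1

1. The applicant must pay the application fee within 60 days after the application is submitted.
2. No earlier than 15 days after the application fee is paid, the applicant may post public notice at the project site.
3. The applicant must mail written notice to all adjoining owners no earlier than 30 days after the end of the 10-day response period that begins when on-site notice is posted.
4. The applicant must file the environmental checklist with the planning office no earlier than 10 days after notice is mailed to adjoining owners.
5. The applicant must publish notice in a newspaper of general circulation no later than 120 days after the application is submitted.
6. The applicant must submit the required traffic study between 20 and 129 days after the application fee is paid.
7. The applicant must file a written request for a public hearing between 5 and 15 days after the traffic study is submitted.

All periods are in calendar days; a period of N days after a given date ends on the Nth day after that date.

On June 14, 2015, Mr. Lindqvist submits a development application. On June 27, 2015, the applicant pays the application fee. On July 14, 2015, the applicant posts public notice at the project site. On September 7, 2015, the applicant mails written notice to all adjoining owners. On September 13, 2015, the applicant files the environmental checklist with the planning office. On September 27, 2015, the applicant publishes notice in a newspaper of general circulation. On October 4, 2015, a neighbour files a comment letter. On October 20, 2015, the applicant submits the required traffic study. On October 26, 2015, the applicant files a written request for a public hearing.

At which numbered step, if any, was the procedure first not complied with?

Step 4

(1) due by June 14, 2015 + 60 days = August 13, 2015; done June 27, 2015 — timely.
(2) permitted from June 27, 2015 + 15 days = July 12, 2015 onward; done July 14, 2015 — permitted.
(3) permitted from July 24, 2015 + 30 days = August 23, 2015 onward; done September 7, 2015 — permitted.
(4) permitted from September 7, 2015 + 10 days = September 17, 2015 onward; acted on September 13, 2015, 4 days prematurely.
That is the first point of non-compliance.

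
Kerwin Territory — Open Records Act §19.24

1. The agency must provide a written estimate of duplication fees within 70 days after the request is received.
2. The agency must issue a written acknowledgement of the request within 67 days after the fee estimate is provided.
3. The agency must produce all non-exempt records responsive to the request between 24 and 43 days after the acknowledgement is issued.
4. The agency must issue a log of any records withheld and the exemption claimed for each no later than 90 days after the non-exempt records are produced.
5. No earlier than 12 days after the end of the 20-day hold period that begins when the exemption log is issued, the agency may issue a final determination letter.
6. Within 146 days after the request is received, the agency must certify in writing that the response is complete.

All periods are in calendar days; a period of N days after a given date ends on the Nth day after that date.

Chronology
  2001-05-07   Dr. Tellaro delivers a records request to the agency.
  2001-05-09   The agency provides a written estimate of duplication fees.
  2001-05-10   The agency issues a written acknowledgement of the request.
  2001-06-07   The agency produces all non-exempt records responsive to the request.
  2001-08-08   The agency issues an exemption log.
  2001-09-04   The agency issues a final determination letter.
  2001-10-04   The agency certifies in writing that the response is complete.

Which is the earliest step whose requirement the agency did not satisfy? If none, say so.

Step 1: 70 days after 2001-05-07 (when the request is received) is 2001-07-16; completed 2001-05-09, before the deadline.
Step 2: 67 days after 2001-05-09 (when the fee estimate is provided) is 2001-07-15; 2001-05-10 is within that limit.
Step 3: the window is 24–43 days after 2001-05-10 (when the acknowledgement is issued), so 2001-06-03 through 2001-06-22; 2001-06-07 falls inside that range.
Step 4: 90 days after 2001-06-07 (when the non-exempt records are produced) is 2001-09-05; 2001-08-08 is within that limit.
Step 5: the earliest permitted date is 12 days after 2001-08-28 (end of the 20-day hold period, which began when the exemption log is issued on 2001-08-08), i.e. 2001-09-09; acted on 2001-09-04, 5 days prematurely.

Step 5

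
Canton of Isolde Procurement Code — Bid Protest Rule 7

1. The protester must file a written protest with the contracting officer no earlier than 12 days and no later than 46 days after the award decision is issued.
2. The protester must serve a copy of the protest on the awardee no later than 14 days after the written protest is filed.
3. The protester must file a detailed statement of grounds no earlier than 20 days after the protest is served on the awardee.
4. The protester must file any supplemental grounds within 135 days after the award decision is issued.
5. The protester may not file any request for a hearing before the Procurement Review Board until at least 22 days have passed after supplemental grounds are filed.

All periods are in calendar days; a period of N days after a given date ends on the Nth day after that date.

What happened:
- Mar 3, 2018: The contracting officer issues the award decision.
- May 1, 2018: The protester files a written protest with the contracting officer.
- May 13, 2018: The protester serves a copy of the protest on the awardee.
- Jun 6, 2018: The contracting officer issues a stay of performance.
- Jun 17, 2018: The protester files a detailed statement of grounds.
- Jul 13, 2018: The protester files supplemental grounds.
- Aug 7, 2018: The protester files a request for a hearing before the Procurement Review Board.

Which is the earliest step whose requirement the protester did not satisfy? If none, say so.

Step 1 — 12 and 46 days from Mar 3, 2018 (when the award decision is issued) are Mar 15, 2018 and Apr 18, 2018 respectively; May 1, 2018 is 13 days past the end of the window.

Step 1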